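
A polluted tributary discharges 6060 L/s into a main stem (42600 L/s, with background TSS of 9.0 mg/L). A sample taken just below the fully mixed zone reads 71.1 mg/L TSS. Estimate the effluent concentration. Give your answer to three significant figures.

508 mg/L

Mass balance: 42600·9.000 + 6060·Cₑ = 48660·71.10
→ Cₑ = (48660·71.10 − 42600·9.000) / 6060 = 507.6 mg/L.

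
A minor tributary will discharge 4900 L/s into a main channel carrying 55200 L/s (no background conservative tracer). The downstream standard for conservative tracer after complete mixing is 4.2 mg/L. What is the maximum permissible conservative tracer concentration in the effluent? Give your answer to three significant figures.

At the limit, (Qr·Cr + Qe·Cₑ)/(Qr + Qe) = 4.2:
Cₑ = (60100·4.2 − 55200·0) / 4900 = 51.51 mg/L.

51.5 mg/L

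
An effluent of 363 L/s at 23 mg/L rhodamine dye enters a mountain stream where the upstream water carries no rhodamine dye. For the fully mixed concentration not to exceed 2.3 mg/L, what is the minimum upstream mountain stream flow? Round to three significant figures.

3270 L/s

Set C_mix = 2.3: (Q·0 + 363.0·23.00) / (Q + 363.0) = 2.3
→ Q = 363.0·(23.00 − 2.3)/(2.3 − 0) = 3267 L/s.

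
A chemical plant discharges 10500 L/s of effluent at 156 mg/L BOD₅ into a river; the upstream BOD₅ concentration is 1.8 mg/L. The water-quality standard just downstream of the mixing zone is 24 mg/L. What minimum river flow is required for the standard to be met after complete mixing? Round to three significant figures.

Set C_mix = 24: (Q·1.800 + 10500·156.0) / (Q + 10500) = 24
→ Q = 10500·(156.0 − 24)/(24 − 1.800) = 62430 L/s.

62400 L/s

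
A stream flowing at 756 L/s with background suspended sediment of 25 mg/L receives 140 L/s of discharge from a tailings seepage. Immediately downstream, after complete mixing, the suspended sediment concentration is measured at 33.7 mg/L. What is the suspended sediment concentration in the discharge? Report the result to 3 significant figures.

80.7 mg/L

Mass balance: 756.0·25.00 + 140.0·Cₑ = 896.0·33.70
→ Cₑ = (896.0·33.70 − 756.0·25.00) / 140.0 = 80.68 mg/L.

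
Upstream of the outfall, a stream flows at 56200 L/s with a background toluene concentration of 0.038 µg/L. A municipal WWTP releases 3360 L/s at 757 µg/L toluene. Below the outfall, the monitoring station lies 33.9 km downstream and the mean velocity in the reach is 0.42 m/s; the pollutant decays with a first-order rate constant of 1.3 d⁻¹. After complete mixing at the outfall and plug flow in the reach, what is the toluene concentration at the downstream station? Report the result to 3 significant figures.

12.7 µg/L

Conservation of mass: C = (56200·0.03800 + 3360·757.0) / 59560 = 2546000/59560 = 42.74 µg/L.
Travel time t = 33.9·1000 / 0.42 = 80710 s = 22.42 h.
Decay over the reach: 42.74·exp(−kt) = 42.74·0.2969 = 12.69 µg/L.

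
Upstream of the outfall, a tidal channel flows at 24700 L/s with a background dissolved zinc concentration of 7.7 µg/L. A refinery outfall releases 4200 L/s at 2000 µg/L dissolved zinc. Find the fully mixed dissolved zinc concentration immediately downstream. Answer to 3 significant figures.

Mixed concentration C = ΣQC/ΣQ = (24700·7.700 + 4200·2000) / 28900 = 8590000/28900 = 297.2 µg/L.

297 µg/L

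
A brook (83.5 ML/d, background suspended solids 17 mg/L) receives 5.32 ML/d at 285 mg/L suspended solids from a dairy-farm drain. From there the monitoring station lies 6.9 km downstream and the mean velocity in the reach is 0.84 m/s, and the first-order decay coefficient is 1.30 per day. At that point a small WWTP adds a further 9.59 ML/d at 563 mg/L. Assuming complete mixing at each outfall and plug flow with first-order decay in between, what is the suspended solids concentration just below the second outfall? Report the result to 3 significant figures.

Conservation of mass: C = (83.50·17.00 + 5.320·285.0) / 88.82 = 2936/88.82 = 33.05 mg/L; combined flow 88.82 ML/d.
Travel time t = 6.9·1000 / 0.84 = 8214 s = 2.282 h.
After decay, C = 33.05 × e^(−kt) = 33.05 × 0.8837 = 29.21 mg/L.
Second outfall: C = (88.82·29.21 + 9.590·563.0)/98.41 = 81.23 mg/L.

81.2 mg/L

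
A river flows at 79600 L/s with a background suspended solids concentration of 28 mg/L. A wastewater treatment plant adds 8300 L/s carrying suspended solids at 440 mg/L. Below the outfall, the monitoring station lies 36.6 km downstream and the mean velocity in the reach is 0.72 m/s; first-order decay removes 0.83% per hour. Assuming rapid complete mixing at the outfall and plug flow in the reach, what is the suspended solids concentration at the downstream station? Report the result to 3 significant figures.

59.5 mg/L

After mixing, C = (79600·28.00 + 8300·440.0) / 87900 = 5881000/87900 = 66.90 mg/L.
Travel time t = 36.6·1000 / 0.72 = 50830 s = 14.12 h.
0.83%/h lost → k = −ln(1 − 0.0083) = 0.008335 h⁻¹.
Decay over the reach: 66.90·exp(−kt) = 66.90·0.8890 = 59.48 mg/L.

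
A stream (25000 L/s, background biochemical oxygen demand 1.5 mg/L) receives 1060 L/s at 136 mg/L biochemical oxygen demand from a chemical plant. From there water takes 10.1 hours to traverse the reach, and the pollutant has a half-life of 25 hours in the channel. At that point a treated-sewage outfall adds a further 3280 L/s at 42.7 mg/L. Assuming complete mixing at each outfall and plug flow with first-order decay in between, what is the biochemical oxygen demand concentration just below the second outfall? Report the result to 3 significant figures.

9.45 mg/L

Mass balance: C = (25000·1.500 + 1060·136.0) / 26060 = 181700/26060 = 6.971 mg/L; combined flow 26060 L/s.
Half-life 25 h → k = ln 2 / 25 = 0.02773 h⁻¹ = 0.6654 d⁻¹.
Decay over the reach: 6.971·exp(−kt) = 6.971·0.7558 = 5.268 mg/L.
Second outfall: C = (26060·5.268 + 3280·42.70)/29340 = 9.453 mg/L.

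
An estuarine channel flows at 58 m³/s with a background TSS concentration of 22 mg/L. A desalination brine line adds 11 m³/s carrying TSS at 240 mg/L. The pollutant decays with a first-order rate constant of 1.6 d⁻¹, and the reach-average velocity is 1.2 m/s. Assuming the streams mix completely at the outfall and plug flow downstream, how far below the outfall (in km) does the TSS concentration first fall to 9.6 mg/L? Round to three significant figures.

Conservation of mass: C = (58.00·22.00 + 11.00·240.0) / 69.00 = 3916/69.00 = 56.75 mg/L.
Set 56.75·exp(−k·t) = 9.6 → t = ln(56.75/9.6)/k = 95960 s = 26.65 h.
Distance = v·t = 1.2·95960 = 115100 m = 115.1 km.

115 km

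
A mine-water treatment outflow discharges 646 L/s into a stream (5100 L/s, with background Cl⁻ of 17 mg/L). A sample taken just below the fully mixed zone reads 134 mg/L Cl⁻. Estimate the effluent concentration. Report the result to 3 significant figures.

1060 mg/L

Mass balance: 5100·17.00 + 646.0·Cₑ = 5746·134.0
→ Cₑ = (5746·134.0 − 5100·17.00) / 646.0 = 1058 mg/L.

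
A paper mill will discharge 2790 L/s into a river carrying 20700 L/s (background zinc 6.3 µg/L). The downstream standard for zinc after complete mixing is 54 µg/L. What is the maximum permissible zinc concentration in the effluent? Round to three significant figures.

408 µg/L

At the limit, (Qr·Cr + Qe·Cₑ)/(Qr + Qe) = 54:
Cₑ = (23490·54 − 20700·6.300) / 2790 = 407.9 µg/L.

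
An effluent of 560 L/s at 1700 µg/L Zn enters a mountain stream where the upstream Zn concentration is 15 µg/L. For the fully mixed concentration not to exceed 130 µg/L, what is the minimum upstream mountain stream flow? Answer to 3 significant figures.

Set C_mix = 130: (Q·15.00 + 560.0·1700) / (Q + 560.0) = 130
→ Q = 560.0·(1700 − 130)/(130 − 15.00) = 7645 L/s.

7650 L/s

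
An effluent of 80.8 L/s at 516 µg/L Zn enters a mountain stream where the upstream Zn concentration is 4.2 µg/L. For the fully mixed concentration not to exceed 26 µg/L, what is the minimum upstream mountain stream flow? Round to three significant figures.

1820 L/s

Set C_mix = 26: (Q·4.200 + 80.80·516.0) / (Q + 80.80) = 26
→ Q = 80.80·(516.0 − 26)/(26 − 4.200) = 1816 L/s.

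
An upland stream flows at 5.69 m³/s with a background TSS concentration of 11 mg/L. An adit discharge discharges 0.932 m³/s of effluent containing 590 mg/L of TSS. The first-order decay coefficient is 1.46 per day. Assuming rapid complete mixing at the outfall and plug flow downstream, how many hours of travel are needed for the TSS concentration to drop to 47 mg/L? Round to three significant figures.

11.1 h

Flow-weighted average: C = (5.690·11.00 + 0.9320·590.0) / 6.622 = 612.5/6.622 = 92.49 mg/L.
92.49·exp(−k·t) = 47 → t = ln(92.49/47)/k = 40060 s = 11.13 h.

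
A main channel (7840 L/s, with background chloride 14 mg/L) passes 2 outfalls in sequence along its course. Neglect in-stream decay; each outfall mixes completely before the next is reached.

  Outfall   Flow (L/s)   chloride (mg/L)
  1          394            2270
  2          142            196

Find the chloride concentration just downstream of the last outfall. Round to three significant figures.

123 mg/L

Below outfall 1: Q → 8234 L/s, C = (7840·14.00 + 394.0·2270)/8234 = 122.0 mg/L.
Below outfall 2: Q → 8376 L/s, C = (8234·122.0 + 142.0·196.0)/8376 = 123.2 mg/L.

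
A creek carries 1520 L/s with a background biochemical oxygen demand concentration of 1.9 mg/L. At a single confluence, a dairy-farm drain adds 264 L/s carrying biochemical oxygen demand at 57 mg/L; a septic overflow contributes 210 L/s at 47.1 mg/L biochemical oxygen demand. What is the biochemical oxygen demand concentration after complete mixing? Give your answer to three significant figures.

14.0 mg/L

Flow-weighted average: C = (1520·1.900 + 264.0·57.00 + 210.0·47.10) / 1994 = 27830/1994 = 13.96 mg/L.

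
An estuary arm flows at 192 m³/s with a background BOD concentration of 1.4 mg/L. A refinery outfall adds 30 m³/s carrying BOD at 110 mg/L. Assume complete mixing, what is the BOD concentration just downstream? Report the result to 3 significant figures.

16.1 mg/L

Mass balance: C = (192.0·1.400 + 30.00·110.0) / 222.0 = 3569/222.0 = 16.08 mg/L.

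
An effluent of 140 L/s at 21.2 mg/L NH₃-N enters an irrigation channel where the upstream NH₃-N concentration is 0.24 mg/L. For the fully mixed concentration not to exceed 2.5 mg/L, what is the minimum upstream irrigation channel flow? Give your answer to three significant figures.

Set C_mix = 2.5: (Q·0.2400 + 140.0·21.20) / (Q + 140.0) = 2.5
→ Q = 140.0·(21.20 − 2.5)/(2.5 − 0.2400) = 1158 L/s.

1160 L/s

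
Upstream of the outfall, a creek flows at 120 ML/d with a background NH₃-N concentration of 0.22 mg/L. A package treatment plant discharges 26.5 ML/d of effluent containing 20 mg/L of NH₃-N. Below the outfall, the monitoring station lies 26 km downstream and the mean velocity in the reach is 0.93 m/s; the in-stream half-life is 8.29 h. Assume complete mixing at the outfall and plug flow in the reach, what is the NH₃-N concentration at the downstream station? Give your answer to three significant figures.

Mass balance: C = (120.0·0.2200 + 26.50·20.00) / 146.5 = 556.4/146.5 = 3.798 mg/L.
Travel time t = 26·1000 / 0.93 = 27960 s = 7.766 h.
Half-life 8.29 h → k = ln 2 / 8.29 = 0.08361 h⁻¹ = 2.007 d⁻¹.
First-order decay: C = 3.798·exp(−k·t) = 3.798·0.5224 = 1.984 mg/L.

1.98 mg/L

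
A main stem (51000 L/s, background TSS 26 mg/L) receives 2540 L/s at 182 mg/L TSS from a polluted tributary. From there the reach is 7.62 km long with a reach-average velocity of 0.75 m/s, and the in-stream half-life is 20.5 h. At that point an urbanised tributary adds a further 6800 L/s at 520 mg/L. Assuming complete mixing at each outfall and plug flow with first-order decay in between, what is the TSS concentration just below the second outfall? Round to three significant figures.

85.5 mg/L

After mixing, C = (51000·26.00 + 2540·182.0) / 53540 = 1788000/53540 = 33.40 mg/L; combined flow 53540 L/s.
Travel time t = 7.62·1000 / 0.75 = 10160 s = 2.822 h.
Half-life 20.5 h → k = ln 2 / 20.5 = 0.03381 h⁻¹ = 0.8115 d⁻¹.
After decay, C = 33.40 × e^(−kt) = 33.40 × 0.9090 = 30.36 mg/L.
At the second outfall, C = (53540·30.36 + 6800·520.0) / (53540 + 6800) = 85.54 mg/L.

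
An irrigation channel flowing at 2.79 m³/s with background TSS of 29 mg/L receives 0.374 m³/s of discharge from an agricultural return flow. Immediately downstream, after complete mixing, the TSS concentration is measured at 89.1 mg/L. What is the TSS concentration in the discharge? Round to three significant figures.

537 mg/L

Mass balance: 2.790·29.00 + 0.3740·Cₑ = 3.164·89.10
→ Cₑ = (3.164·89.10 − 2.790·29.00) / 0.3740 = 537.4 mg/L.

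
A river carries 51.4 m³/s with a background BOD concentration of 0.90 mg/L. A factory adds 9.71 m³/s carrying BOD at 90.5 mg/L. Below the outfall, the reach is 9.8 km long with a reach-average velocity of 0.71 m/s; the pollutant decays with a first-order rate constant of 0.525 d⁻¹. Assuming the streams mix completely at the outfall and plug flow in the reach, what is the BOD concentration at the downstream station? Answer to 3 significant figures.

13.9 mg/L

After mixing, C = (51.40·0.9000 + 9.710·90.50) / 61.11 = 925.0/61.11 = 15.14 mg/L.
Travel time t = 9.8·1000 / 0.71 = 13800 s = 3.834 h.
First-order decay: C = 15.14·exp(−k·t) = 15.14·0.9195 = 13.92 mg/L.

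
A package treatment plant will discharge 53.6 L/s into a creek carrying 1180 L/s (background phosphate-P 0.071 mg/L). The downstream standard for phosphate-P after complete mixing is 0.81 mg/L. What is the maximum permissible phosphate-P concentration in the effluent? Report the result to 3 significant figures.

17.1 mg/L

At the limit, (Qr·Cr + Qe·Cₑ)/(Qr + Qe) = 0.81:
Cₑ = (1234·0.81 − 1180·0.07100) / 53.60 = 17.08 mg/L.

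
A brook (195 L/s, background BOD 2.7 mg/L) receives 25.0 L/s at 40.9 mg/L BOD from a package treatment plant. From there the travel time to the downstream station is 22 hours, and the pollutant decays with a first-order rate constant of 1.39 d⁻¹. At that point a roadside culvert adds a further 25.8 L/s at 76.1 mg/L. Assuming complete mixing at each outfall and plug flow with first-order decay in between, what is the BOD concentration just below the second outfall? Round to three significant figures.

Conservation of mass: C = (195.0·2.700 + 25.00·40.90) / 220.0 = 1549/220.0 = 7.041 mg/L; combined flow 220.0 L/s.
Applying C = C₀e^(−kt): 7.041 × 0.2797 = 1.969 mg/L.
Second outfall: C = (220.0·1.969 + 25.80·76.10)/245.8 = 9.750 mg/L.

9.75 mg/L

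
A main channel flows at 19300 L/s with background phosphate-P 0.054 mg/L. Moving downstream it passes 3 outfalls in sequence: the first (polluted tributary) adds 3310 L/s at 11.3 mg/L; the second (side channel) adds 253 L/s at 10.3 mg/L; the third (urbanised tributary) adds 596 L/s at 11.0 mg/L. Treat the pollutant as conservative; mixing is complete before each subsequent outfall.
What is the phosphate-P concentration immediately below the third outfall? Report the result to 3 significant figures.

Below outfall 1: Q → 22610 L/s, C = (19300·0.05400 + 3310·11.30)/22610 = 1.700 mg/L.
Below outfall 2: Q → 22860 L/s, C = (22610·1.700 + 253.0·10.30)/22860 = 1.796 mg/L.
Below outfall 3: Q → 23460 L/s, C = (22860·1.796 + 596.0·11.00)/23460 = 2.029 mg/L.

2.03 mg/L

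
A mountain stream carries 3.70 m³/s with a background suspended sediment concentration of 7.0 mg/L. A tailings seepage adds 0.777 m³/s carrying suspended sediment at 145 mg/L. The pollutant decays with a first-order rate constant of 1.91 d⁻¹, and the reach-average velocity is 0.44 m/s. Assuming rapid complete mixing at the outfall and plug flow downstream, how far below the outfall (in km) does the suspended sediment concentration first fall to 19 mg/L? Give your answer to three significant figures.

After mixing, C = (3.700·7.000 + 0.7770·145.0) / 4.477 = 138.6/4.477 = 30.95 mg/L.
Set 30.95·exp(−k·t) = 19 → t = ln(30.95/19)/k = 22070 s = 6.131 h.
Distance = v·t = 0.44·22070 = 9712 m = 9.712 km.

9.71 km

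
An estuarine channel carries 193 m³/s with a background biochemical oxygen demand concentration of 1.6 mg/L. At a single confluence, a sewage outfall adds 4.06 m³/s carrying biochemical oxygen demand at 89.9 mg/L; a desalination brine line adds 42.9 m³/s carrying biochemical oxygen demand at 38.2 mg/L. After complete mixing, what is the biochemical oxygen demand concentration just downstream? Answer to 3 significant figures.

After mixing, C = (193.0·1.600 + 4.060·89.90 + 42.90·38.20) / 240.0 = 2313/240.0 = 9.637 mg/L.

9.64 mg/L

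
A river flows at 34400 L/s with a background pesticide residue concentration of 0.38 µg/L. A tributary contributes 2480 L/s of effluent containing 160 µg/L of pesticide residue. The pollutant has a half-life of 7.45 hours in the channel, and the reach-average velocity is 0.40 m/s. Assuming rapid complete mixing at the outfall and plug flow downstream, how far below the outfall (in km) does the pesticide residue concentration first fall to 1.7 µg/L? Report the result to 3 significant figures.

After mixing, C = (34400·0.3800 + 2480·160.0) / 36880 = 409900/36880 = 11.11 µg/L.
Half-life 7.45 h → k = ln 2 / 7.45 = 0.09304 h⁻¹ = 2.233 d⁻¹.
Set 11.11·exp(−k·t) = 1.7 → t = ln(11.11/1.7)/k = 72650 s = 20.18 h.
Distance = v·t = 0.40·72650 = 29060 m = 29.06 km.

29.1 km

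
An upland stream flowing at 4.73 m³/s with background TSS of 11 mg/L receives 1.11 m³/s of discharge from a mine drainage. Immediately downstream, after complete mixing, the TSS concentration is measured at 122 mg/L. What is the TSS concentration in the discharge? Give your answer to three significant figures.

595 mg/L

Mass balance: 4.730·11.00 + 1.110·Cₑ = 5.840·122.0
→ Cₑ = (5.840·122.0 − 4.730·11.00) / 1.110 = 595.0 mg/L.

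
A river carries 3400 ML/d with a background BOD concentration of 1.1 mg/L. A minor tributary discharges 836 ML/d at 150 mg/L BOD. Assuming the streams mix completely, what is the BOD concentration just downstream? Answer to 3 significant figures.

30.5 mg/L

Conservation of mass: C = (3400·1.100 + 836.0·150.0) / 4236 = 129100/4236 = 30.49 mg/L.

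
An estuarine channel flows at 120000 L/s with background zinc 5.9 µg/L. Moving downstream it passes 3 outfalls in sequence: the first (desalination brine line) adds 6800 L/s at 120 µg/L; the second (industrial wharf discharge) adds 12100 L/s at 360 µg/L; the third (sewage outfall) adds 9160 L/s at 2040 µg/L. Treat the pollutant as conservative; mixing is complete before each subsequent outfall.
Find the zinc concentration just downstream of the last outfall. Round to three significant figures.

After outfall 1: Q = 120000 + 6800 = 126800 L/s; C = (120000·5.900 + 6800·120.0)/126800 = 12.02 µg/L.
After outfall 2: Q = 126800 + 12100 = 138900 L/s; C = (126800·12.02 + 12100·360.0)/138900 = 42.33 µg/L.
After outfall 3: Q = 138900 + 9160 = 148100 L/s; C = (138900·42.33 + 9160·2040)/148100 = 165.9 µg/L.

166 µg/L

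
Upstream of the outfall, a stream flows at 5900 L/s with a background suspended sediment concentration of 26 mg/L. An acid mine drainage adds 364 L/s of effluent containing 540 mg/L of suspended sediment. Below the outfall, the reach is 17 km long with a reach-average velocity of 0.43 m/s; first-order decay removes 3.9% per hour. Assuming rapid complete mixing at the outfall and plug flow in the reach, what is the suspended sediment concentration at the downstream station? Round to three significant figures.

After mixing, C = (5900·26.00 + 364.0·540.0) / 6264 = 350000/6264 = 55.87 mg/L.
Travel time t = 17·1000 / 0.43 = 39530 s = 10.98 h.
3.9%/h lost → k = −ln(1 − 0.039) = 0.03978 h⁻¹.
First-order decay: C = 55.87·exp(−k·t) = 55.87·0.6461 = 36.09 mg/L.

36.1 mg/L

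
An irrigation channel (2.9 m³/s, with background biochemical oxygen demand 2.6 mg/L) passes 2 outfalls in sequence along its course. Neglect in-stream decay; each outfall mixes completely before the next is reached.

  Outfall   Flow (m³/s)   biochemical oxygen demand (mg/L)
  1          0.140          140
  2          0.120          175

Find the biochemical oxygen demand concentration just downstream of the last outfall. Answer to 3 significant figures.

After outfall 1: Q = 2.900 + 0.1400 = 3.040 m³/s; C = (2.900·2.600 + 0.1400·140.0)/3.040 = 8.928 mg/L.
After outfall 2: Q = 3.040 + 0.1200 = 3.160 m³/s; C = (3.040·8.928 + 0.1200·175.0)/3.160 = 15.23 mg/L.

15.2 mg/L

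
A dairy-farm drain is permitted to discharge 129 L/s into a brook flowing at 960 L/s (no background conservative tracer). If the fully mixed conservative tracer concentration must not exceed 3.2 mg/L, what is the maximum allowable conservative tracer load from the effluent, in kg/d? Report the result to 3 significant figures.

301 kg/d

Mass balance at the limit: 960.0·0 + 129.0·Cₑ = 1089·3.2 → Cₑ = 27.01 mg/L.
129.0 L/s = 0.1290 m³/s. Load = 0.1290 m³/s × 27.01 g/m³ × 86 400 s/d = 301.1 kg/d.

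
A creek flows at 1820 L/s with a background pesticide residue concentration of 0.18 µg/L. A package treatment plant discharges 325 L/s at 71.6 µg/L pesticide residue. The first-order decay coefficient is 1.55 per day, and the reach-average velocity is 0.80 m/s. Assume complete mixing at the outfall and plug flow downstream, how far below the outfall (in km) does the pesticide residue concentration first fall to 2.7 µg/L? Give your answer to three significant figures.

Mass balance: C = (1820·0.1800 + 325.0·71.60) / 2145 = 23600/2145 = 11.00 µg/L.
Set 11.00·exp(−k·t) = 2.7 → t = ln(11.00/2.7)/k = 78300 s = 21.75 h.
Distance = v·t = 0.80·78300 = 62640 m = 62.64 km.

62.6 km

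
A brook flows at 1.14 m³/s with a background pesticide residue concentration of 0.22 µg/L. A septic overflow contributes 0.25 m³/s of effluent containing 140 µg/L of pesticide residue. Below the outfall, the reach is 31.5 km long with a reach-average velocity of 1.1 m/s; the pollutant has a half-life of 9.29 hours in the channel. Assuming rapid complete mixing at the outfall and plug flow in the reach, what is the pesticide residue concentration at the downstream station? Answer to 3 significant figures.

Flow-weighted average: C = (1.140·0.2200 + 0.2500·140.0) / 1.390 = 35.25/1.390 = 25.36 µg/L.
Travel time t = 31.5·1000 / 1.1 = 28640 s = 7.955 h.
Half-life 9.29 h → k = ln 2 / 9.29 = 0.07461 h⁻¹ = 1.791 d⁻¹.
Decay over the reach: 25.36·exp(−kt) = 25.36·0.5524 = 14.01 µg/L.

14.0 µg/L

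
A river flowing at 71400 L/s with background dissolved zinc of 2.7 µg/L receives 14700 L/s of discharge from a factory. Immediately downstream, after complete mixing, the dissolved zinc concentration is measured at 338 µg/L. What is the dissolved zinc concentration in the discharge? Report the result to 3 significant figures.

1970 µg/L

Mass balance: 71400·2.700 + 14700·Cₑ = 86100·338.0
→ Cₑ = (86100·338.0 − 71400·2.700) / 14700 = 1967 µg/L.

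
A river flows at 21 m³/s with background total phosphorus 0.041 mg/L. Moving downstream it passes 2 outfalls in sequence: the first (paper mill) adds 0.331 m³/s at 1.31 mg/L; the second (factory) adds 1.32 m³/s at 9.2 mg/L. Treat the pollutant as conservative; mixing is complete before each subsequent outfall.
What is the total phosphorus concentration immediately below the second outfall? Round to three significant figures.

Below outfall 1: Q → 21.33 m³/s, C = (21.00·0.04100 + 0.3310·1.310)/21.33 = 0.06069 mg/L.
Below outfall 2: Q → 22.65 m³/s, C = (21.33·0.06069 + 1.320·9.200)/22.65 = 0.5933 mg/L.

0.593 mg/L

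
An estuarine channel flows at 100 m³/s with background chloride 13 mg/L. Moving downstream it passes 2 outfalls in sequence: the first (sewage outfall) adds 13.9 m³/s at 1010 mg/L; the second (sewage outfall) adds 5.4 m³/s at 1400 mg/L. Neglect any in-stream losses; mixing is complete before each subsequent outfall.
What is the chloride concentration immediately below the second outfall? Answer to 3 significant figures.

Below outfall 1: Q → 113.9 m³/s, C = (100.0·13.00 + 13.90·1010)/113.9 = 134.7 mg/L.
Below outfall 2: Q → 119.3 m³/s, C = (113.9·134.7 + 5.400·1400)/119.3 = 191.9 mg/L.

192 mg/L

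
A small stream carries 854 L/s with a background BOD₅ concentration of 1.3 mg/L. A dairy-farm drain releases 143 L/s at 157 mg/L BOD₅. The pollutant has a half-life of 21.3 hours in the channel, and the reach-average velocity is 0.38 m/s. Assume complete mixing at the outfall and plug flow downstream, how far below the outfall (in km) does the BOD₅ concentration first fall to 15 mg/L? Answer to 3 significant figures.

Mixed concentration C = ΣQC/ΣQ = (854.0·1.300 + 143.0·157.0) / 997.0 = 23560/997.0 = 23.63 mg/L.
Half-life 21.3 h → k = ln 2 / 21.3 = 0.03254 h⁻¹ = 0.7810 d⁻¹.
Set 23.63·exp(−k·t) = 15 → t = ln(23.63/15)/k = 50290 s = 13.97 h.
Distance = v·t = 0.38·50290 = 19110 m = 19.11 km.

19.1 km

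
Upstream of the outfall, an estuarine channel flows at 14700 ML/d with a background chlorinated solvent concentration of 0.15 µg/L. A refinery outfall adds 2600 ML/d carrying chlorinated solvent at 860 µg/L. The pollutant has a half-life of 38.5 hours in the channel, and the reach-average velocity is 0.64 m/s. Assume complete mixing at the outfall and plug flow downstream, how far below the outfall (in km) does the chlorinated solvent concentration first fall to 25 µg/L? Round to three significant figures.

Flow-weighted average: C = (14700·0.1500 + 2600·860.0) / 17300 = 2238000/17300 = 129.4 µg/L.
Half-life 38.5 h → k = ln 2 / 38.5 = 0.01800 h⁻¹ = 0.4321 d⁻¹.
Set 129.4·exp(−k·t) = 25 → t = ln(129.4/25)/k = 328700 s = 91.31 h.
Distance = v·t = 0.64·328700 = 210400 m = 210.4 km.

210 km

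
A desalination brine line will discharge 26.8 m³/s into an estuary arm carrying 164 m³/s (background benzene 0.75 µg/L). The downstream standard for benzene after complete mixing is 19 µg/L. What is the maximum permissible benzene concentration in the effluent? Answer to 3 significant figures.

131 µg/L

At the limit, (Qr·Cr + Qe·Cₑ)/(Qr + Qe) = 19:
Cₑ = (190.8·19 − 164.0·0.7500) / 26.80 = 130.7 µg/L.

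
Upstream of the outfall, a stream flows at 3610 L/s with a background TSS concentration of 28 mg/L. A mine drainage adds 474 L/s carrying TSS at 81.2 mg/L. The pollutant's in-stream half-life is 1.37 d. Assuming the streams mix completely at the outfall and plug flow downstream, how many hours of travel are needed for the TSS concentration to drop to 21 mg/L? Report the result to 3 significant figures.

Flow-weighted average: C = (3610·28.00 + 474.0·81.20) / 4084 = 139600/4084 = 34.17 mg/L.
Half-life 1.37 d → k = ln 2 / 1.37 = 0.5059 d⁻¹.
34.17·exp(−k·t) = 21 → t = ln(34.17/21)/k = 83160 s = 23.10 h.

23.1 h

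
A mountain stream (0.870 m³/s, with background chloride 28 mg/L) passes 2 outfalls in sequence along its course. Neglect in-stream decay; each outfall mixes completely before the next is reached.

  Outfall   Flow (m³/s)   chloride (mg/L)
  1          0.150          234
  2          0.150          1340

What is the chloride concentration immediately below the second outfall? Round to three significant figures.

223 mg/L

After outfall 1: Q = 0.8700 + 0.1500 = 1.020 m³/s; C = (0.8700·28.00 + 0.1500·234.0)/1.020 = 58.29 mg/L.
After outfall 2: Q = 1.020 + 0.1500 = 1.170 m³/s; C = (1.020·58.29 + 0.1500·1340)/1.170 = 222.6 mg/L.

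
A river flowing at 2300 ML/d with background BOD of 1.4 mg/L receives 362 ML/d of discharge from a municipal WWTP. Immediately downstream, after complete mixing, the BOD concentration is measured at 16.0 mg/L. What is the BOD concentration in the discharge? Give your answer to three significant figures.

Mass balance: 2300·1.400 + 362.0·Cₑ = 2662·16.00
→ Cₑ = (2662·16.00 − 2300·1.400) / 362.0 = 108.8 mg/L.

109 mg/L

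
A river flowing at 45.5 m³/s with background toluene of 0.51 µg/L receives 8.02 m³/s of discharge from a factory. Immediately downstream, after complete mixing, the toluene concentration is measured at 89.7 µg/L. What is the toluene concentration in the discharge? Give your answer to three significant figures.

596 µg/L

Mass balance: 45.50·0.5100 + 8.020·Cₑ = 53.52·89.70
→ Cₑ = (53.52·89.70 − 45.50·0.5100) / 8.020 = 595.7 µg/L.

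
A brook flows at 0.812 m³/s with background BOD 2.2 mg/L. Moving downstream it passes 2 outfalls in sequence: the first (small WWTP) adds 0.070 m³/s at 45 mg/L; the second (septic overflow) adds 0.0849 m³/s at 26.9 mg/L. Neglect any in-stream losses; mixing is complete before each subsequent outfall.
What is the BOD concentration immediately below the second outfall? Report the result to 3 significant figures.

Below outfall 1: Q → 0.8820 m³/s, C = (0.8120·2.200 + 0.07000·45.00)/0.8820 = 5.597 mg/L.
Below outfall 2: Q → 0.9669 m³/s, C = (0.8820·5.597 + 0.08490·26.90)/0.9669 = 7.467 mg/L.

7.47 mg/L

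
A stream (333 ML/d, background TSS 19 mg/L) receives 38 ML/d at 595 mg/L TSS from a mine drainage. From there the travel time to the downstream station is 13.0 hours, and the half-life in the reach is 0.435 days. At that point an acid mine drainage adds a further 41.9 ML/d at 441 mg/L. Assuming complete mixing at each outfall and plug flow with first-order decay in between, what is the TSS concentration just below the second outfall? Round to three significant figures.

Flow-weighted average: C = (333.0·19.00 + 38.00·595.0) / 371.0 = 28940/371.0 = 78.00 mg/L; combined flow 371.0 ML/d.
Half-life 0.435 d → k = ln 2 / 0.435 = 1.593 d⁻¹.
First-order decay: C = 78.00·exp(−k·t) = 78.00·0.4218 = 32.90 mg/L.
Second outfall: C = (371.0·32.90 + 41.90·441.0)/412.9 = 74.32 mg/L.

74.3 mg/L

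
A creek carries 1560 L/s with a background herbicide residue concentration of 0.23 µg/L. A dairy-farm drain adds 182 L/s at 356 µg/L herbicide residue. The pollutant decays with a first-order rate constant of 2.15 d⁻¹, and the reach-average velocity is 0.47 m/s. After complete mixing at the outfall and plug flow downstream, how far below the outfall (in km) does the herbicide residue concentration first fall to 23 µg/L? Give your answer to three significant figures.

9.18 km

After mixing, C = (1560·0.2300 + 182.0·356.0) / 1742 = 65150/1742 = 37.40 µg/L.
Set 37.40·exp(−k·t) = 23 → t = ln(37.40/23)/k = 19540 s = 5.427 h.
Distance = v·t = 0.47·19540 = 9183 m = 9.183 km.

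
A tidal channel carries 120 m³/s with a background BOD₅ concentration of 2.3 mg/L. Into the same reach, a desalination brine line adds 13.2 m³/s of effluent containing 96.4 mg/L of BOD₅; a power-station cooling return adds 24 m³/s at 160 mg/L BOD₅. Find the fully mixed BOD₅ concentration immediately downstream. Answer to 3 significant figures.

34.3 mg/L

Mass balance: C = (120.0·2.300 + 13.20·96.40 + 24.00·160.0) / 157.2 = 5388/157.2 = 34.28 mg/L.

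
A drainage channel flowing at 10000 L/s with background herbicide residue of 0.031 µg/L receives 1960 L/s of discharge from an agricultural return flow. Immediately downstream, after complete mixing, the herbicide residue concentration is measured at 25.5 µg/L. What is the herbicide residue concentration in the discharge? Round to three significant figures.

Mass balance: 10000·0.03100 + 1960·Cₑ = 11960·25.50
→ Cₑ = (11960·25.50 − 10000·0.03100) / 1960 = 155.4 µg/L.

155 µg/L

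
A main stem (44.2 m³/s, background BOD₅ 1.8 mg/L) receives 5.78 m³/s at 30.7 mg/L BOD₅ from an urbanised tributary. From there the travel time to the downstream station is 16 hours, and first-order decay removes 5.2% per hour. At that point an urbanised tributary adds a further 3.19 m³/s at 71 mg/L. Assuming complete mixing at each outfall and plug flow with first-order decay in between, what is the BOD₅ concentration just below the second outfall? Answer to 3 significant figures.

6.32 mg/L

Mass balance: C = (44.20·1.800 + 5.780·30.70) / 49.98 = 257.0/49.98 = 5.142 mg/L; combined flow 49.98 m³/s.
5.2%/h lost → k = −ln(1 − 0.052) = 0.05340 h⁻¹.
After decay, C = 5.142 × e^(−kt) = 5.142 × 0.4255 = 2.188 mg/L.
Second outfall: C = (49.98·2.188 + 3.190·71.00)/53.17 = 6.317 mg/L.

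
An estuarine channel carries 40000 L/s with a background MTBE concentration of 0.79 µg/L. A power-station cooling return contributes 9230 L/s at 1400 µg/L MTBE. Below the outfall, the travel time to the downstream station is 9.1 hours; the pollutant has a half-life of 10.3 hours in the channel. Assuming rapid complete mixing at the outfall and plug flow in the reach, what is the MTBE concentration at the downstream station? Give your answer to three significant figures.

After mixing, C = (40000·0.7900 + 9230·1400) / 49230 = 12950000/49230 = 263.1 µg/L.
Half-life 10.3 h → k = ln 2 / 10.3 = 0.06730 h⁻¹ = 1.615 d⁻¹.
After decay, C = 263.1 × e^(−kt) = 263.1 × 0.5421 = 142.6 µg/L.

143 µg/L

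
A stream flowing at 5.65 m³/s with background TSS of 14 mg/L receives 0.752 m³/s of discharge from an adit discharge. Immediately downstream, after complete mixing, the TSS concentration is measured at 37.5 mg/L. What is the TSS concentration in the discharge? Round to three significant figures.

214 mg/L

Mass balance: 5.650·14.00 + 0.7520·Cₑ = 6.402·37.50
→ Cₑ = (6.402·37.50 − 5.650·14.00) / 0.7520 = 214.1 mg/L.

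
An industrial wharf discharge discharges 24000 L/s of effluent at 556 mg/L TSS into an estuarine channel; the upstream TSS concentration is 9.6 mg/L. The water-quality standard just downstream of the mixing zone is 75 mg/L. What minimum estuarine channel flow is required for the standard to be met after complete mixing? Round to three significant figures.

177000 L/s

Set C_mix = 75: (Q·9.600 + 24000·556.0) / (Q + 24000) = 75
→ Q = 24000·(556.0 − 75)/(75 − 9.600) = 176500 L/s.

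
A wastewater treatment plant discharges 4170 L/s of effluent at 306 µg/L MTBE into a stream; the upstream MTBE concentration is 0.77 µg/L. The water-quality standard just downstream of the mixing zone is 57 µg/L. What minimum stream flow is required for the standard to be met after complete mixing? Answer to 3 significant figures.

Set C_mix = 57: (Q·0.7700 + 4170·306.0) / (Q + 4170) = 57
→ Q = 4170·(306.0 − 57)/(57 − 0.7700) = 18470 L/s.

18500 L/s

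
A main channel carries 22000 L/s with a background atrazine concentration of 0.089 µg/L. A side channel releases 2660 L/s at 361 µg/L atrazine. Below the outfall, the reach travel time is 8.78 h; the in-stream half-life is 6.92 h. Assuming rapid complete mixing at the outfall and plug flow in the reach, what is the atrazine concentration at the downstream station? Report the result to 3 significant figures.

Flow-weighted average: C = (22000·0.08900 + 2660·361.0) / 24660 = 962200/24660 = 39.02 µg/L.
Half-life 6.92 h → k = ln 2 / 6.92 = 0.1002 h⁻¹ = 2.404 d⁻¹.
Decay over the reach: 39.02·exp(−kt) = 39.02·0.4150 = 16.19 µg/L.

16.2 µg/L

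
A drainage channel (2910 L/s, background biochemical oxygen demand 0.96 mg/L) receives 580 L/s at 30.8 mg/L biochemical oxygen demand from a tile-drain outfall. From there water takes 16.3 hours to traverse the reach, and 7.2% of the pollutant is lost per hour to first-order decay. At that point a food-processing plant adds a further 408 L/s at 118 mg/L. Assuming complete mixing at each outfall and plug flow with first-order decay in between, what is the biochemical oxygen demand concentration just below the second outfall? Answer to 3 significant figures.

Conservation of mass: C = (2910·0.9600 + 580.0·30.80) / 3490 = 20660/3490 = 5.919 mg/L; combined flow 3490 L/s.
7.2%/h lost → k = −ln(1 − 0.072) = 0.07472 h⁻¹.
Applying C = C₀e^(−kt): 5.919 × 0.2958 = 1.751 mg/L.
At the second outfall, C = (3490·1.751 + 408.0·118.0) / (3490 + 408.0) = 13.92 mg/L.

13.9 mg/L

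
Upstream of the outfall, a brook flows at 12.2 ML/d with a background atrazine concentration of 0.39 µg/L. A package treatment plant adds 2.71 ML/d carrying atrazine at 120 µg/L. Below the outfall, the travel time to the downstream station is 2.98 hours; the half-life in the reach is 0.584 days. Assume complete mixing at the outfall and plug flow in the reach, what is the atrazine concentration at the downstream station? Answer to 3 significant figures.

19.1 µg/L

Mass balance: C = (12.20·0.3900 + 2.710·120.0) / 14.91 = 330.0/14.91 = 22.13 µg/L.
Half-life 0.584 d → k = ln 2 / 0.584 = 1.187 d⁻¹.
After decay, C = 22.13 × e^(−kt) = 22.13 × 0.8630 = 19.10 µg/L.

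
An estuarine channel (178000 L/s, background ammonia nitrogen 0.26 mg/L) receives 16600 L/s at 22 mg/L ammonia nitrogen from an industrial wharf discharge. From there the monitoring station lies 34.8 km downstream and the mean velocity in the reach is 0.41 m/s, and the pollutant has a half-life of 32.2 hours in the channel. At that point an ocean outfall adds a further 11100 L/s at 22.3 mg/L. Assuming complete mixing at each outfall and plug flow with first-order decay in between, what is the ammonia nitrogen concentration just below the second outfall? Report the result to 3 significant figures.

After mixing, C = (178000·0.2600 + 16600·22.00) / 194600 = 411500/194600 = 2.114 mg/L; combined flow 194600 L/s.
Travel time t = 34.8·1000 / 0.41 = 84880 s = 23.58 h.
Half-life 32.2 h → k = ln 2 / 32.2 = 0.02153 h⁻¹ = 0.5166 d⁻¹.
Decay over the reach: 2.114·exp(−kt) = 2.114·0.6020 = 1.273 mg/L.
At the second outfall, C = (194600·1.273 + 11100·22.30) / (194600 + 11100) = 2.408 mg/L.

2.41 mg/L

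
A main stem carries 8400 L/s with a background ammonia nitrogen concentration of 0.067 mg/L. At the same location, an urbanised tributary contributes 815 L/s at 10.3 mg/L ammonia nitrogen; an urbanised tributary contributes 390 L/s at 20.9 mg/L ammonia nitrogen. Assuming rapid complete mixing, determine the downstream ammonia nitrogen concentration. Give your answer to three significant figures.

1.78 mg/L

Flow-weighted average: C = (8400·0.06700 + 815.0·10.30 + 390.0·20.90) / 9605 = 17110/9605 = 1.781 mg/L.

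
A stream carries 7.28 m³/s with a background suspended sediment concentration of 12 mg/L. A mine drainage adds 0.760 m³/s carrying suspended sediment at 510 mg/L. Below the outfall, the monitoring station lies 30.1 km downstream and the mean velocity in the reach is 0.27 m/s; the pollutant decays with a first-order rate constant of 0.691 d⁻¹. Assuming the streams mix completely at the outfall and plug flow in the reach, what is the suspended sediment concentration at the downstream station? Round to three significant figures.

Mixed concentration C = ΣQC/ΣQ = (7.280·12.00 + 0.7600·510.0) / 8.040 = 475.0/8.040 = 59.07 mg/L.
Travel time t = 30.1·1000 / 0.27 = 111500 s = 30.97 h.
Decay over the reach: 59.07·exp(−kt) = 59.07·0.4100 = 24.22 mg/L.

24.2 mg/L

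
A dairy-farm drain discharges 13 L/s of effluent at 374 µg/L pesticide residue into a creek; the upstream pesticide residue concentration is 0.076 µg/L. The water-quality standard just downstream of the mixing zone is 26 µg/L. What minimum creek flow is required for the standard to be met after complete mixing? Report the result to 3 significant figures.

175 L/s

Set C_mix = 26: (Q·0.07600 + 13.00·374.0) / (Q + 13.00) = 26
→ Q = 13.00·(374.0 − 26)/(26 − 0.07600) = 174.5 L/s.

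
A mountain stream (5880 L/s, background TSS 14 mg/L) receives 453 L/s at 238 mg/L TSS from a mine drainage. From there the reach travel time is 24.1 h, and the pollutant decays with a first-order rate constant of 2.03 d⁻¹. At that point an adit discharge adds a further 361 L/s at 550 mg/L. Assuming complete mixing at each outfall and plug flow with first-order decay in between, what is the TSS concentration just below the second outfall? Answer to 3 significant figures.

33.4 mg/L

Mass balance: C = (5880·14.00 + 453.0·238.0) / 6333 = 190100/6333 = 30.02 mg/L; combined flow 6333 L/s.
Applying C = C₀e^(−kt): 30.02 × 0.1302 = 3.910 mg/L.
Second outfall: C = (6333·3.910 + 361.0·550.0)/6694 = 33.36 mg/L.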